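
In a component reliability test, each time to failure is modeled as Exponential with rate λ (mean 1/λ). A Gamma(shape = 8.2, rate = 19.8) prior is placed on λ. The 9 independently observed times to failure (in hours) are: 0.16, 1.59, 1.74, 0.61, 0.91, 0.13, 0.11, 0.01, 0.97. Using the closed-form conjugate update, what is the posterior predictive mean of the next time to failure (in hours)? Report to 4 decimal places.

With a Gamma(shape α, rate β) prior on the exponential rate λ, the posterior after n observations with total T = Σxᵢ is Gamma(α+n, β+T).
Sum of observations T = 6.23 hours; n = 9.
Posterior: Gamma(8.2+9, 19.8+6.23) = Gamma(17.2, 26.03).
The predictive distribution for the next observation is Lomax; its mean is β/(α−1) = 26.03/16.2 = 1.6068.

1.6068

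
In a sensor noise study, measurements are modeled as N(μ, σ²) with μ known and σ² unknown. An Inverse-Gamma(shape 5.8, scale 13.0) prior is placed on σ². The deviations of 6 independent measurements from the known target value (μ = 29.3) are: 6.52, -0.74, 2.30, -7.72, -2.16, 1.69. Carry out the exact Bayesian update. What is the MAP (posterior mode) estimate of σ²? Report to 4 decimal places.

With known mean μ and an Inverse-Gamma(α, β) prior on σ², the Normal likelihood is conjugate: posterior is Inv-Gamma(α + n/2, β + Σ(xᵢ−μ)²/2).
Σ(xᵢ−μ)² = (6.52)² + (-0.74)² + (2.30)² + (-7.72)² + (-2.16)² + (1.69)² = 115.4681.
Posterior: Inv-Gamma(5.8 + 6/2, 13.0 + 115.4681/2) = Inv-Gamma(8.80, 70.73405).
Mode = β/(α+1) = 70.73405/9.80 = 7.2178.

7.2178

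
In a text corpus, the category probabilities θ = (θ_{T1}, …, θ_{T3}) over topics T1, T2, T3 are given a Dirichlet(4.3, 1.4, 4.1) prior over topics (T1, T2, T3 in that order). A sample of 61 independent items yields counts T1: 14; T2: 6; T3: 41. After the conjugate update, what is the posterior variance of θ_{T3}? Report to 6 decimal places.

The Dirichlet prior is conjugate to the Multinomial likelihood: each posterior αⱼ = prior αⱼ + observed count nⱼ.
Posterior concentration: (18.3, 7.4, 45.1), total = 70.8.
Var[θ_j] = α_j(Σα−α_j)/((Σα)²(Σα+1)) = 45.1·25.7/(70.8²·71.8) = 0.003220.

0.003220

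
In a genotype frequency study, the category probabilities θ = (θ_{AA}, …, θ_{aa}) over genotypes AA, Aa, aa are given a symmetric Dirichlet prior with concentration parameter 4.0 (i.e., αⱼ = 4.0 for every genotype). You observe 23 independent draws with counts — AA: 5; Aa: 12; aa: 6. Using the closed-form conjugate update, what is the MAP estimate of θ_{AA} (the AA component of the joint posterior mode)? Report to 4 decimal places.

0.2500

The Dirichlet prior is conjugate to the Multinomial likelihood: each posterior αⱼ = prior αⱼ + observed count nⱼ.
Posterior concentration: (9.0, 16.0, 10.0), total = 35.0.
Joint mode component: (α_{AA}−1)/(Σα−K) = 8.0/32.0 = 0.2500.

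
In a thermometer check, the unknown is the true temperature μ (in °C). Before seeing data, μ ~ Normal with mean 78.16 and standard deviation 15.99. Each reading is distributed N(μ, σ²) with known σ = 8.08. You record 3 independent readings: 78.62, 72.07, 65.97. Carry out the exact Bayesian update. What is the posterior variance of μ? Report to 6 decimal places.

For Normal data with known variance σ², a Normal(μ₀, σ₀²) prior on μ is conjugate. Posterior precision = 1/σ₀² + n/σ²; posterior mean is the precision-weighted average of μ₀ and x̄.
σ₀² = 15.99² = 255.6801, σ² = 8.08² = 65.2864; σ² + n·σ₀² = 65.2864 + 3·255.6801 = 832.3267.
Posterior precision = 1/σ₀² + n/σ² = 1/255.6801 + 3/65.2864 = (σ² + n·σ₀²)/(σ₀²σ²) = 832.3267/(255.6801·65.2864); posterior variance σₙ² = σ₀²σ²/(σ² + n·σ₀²) = 255.6801·65.2864/832.3267 = 20.055146.

20.055146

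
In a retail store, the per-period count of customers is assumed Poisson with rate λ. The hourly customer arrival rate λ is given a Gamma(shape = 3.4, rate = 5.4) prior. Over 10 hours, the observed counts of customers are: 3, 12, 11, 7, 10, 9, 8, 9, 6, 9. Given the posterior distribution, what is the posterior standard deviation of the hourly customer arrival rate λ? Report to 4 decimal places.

0.6071

With a Gamma(shape α, rate β) prior, the Poisson likelihood is conjugate: the posterior is Gamma(α + ΣXᵢ, β + n).
Sum of counts S = 84 over n = 10 hours.
Posterior: Gamma(α+S, β+n) = Gamma(3.4+84, 5.4+10) = Gamma(87.4, 15.4).
SD = √α/β = √87.4/15.4 = 0.6071.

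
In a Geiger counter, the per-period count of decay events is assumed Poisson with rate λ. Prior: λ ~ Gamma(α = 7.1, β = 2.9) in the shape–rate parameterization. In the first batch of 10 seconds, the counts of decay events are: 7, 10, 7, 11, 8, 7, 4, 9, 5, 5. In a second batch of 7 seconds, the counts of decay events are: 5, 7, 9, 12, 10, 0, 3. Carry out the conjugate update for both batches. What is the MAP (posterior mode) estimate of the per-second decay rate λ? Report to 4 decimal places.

With a Gamma(shape α, rate β) prior, the Poisson likelihood is conjugate: the posterior is Gamma(α + ΣXᵢ, β + n).
Batch 1: sum of counts S = 73 over n = 10 seconds.
After batch 1: Gamma(α+S, β+n) = Gamma(7.1+73, 2.9+10) = Gamma(80.1, 12.9).
Batch 2: sum of counts S = 46 over n = 7 seconds.
After batch 2: Gamma(α+S, β+n) = Gamma(80.1+46, 12.9+7) = Gamma(126.1, 19.9).
Mode of Gamma(α,β) for α≥1 is (α−1)/β = 125.1/19.9 = 6.2864.

6.2864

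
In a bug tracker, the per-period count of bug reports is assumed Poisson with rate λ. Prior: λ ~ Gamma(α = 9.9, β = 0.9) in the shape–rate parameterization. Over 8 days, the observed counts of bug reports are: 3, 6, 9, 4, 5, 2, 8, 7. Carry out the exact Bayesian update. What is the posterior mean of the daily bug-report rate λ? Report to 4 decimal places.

With a Gamma(shape α, rate β) prior, the Poisson likelihood is conjugate: the posterior is Gamma(α + ΣXᵢ, β + n).
Sum of counts S = 44 over n = 8 days.
Posterior: Gamma(α+S, β+n) = Gamma(9.9+44, 0.9+8) = Gamma(53.9, 8.9).
Posterior mean = α/β = 53.9/8.9 = 6.0562.

6.0562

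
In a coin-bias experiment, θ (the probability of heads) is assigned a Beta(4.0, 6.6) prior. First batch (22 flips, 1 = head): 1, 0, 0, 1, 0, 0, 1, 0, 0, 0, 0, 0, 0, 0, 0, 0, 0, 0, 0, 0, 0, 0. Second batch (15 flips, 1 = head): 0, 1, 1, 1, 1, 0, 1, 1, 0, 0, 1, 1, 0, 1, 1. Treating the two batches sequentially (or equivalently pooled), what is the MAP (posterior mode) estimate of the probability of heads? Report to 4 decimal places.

0.3509

The Beta prior is conjugate to a Binomial/Bernoulli likelihood; the update adds successes to α and failures to β.
After batch 1: Beta(4.0+3, 6.6+19) = Beta(7.0, 25.6).
After batch 2: Beta(7.0+10, 25.6+5) = Beta(17.0, 30.6).
Mode of Beta(a,b) for a,b>1 is (a−1)/(a+b−2) = 16.0/45.6 = 0.3509.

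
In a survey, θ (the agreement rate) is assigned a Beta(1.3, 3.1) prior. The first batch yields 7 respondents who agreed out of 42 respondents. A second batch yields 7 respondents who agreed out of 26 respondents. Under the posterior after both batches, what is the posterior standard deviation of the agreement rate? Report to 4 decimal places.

0.0477

The Beta prior is conjugate to a Binomial/Bernoulli likelihood; the update adds successes to α and failures to β.
After batch 1: Beta(1.3+7, 3.1+35) = Beta(8.3, 38.1).
After batch 2: Beta(8.3+7, 38.1+19) = Beta(15.3, 57.1).
Var = αβ/((α+β)²(α+β+1)) = 15.3·57.1/(72.4²·73.4) = 0.00227067; SD = √0.00227067 = 0.0477.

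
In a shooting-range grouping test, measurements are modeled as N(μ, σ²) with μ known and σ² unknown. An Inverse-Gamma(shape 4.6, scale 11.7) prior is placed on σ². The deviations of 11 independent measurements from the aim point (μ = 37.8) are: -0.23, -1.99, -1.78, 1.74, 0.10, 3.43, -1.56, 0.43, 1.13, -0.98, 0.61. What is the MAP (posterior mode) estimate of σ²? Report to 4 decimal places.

2.2798

With known mean μ and an Inverse-Gamma(α, β) prior on σ², the Normal likelihood is conjugate: posterior is Inv-Gamma(α + n/2, β + Σ(xᵢ−μ)²/2).
Σ(xᵢ−μ)² = (-0.23)² + (-1.99)² + (-1.78)² + (1.74)² + (0.10)² + (3.43)² + (-1.56)² + (0.43)² + (1.13)² + (-0.98)² + (0.61)² = 27.2118.
Posterior: Inv-Gamma(4.6 + 11/2, 11.7 + 27.2118/2) = Inv-Gamma(10.10, 25.30590).
Mode = β/(α+1) = 25.30590/11.10 = 2.2798.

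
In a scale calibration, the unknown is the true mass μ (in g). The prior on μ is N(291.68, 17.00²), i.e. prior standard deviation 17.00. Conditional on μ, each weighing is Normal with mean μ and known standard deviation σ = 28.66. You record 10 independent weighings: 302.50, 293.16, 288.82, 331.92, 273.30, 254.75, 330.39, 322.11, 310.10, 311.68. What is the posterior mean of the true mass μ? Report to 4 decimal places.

For Normal data with known variance σ², a Normal(μ₀, σ₀²) prior on μ is conjugate. Posterior precision = 1/σ₀² + n/σ²; posterior mean is the precision-weighted average of μ₀ and x̄.
Σxᵢ = 302.50 + 293.16 + 288.82 + 331.92 + 273.30 + 254.75 + 330.39 + 322.11 + 310.10 + 311.68 = 3018.73, so n·x̄ = 3018.73.
σ₀² = 17.00² = 289, σ² = 28.66² = 821.3956; σ² + n·σ₀² = 821.3956 + 10·289 = 3711.3956.
Posterior mean = (μ₀/σ₀² + n·x̄/σ²)/(1/σ₀² + n/σ²) = (σ²·μ₀ + σ₀²·n·x̄)/(σ² + n·σ₀²) = (821.3956·291.68 + 289·3018.73)/3711.3956 = 1111997.638608/3711.3956 = 299.6171.

299.6171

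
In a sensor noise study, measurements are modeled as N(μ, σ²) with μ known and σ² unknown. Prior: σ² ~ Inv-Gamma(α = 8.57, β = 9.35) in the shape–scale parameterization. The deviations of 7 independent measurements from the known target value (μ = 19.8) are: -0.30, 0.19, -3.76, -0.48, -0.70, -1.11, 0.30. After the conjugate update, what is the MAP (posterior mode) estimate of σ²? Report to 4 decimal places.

With known mean μ and an Inverse-Gamma(α, β) prior on σ², the Normal likelihood is conjugate: posterior is Inv-Gamma(α + n/2, β + Σ(xᵢ−μ)²/2).
Σ(xᵢ−μ)² = (-0.30)² + (0.19)² + (-3.76)² + (-0.48)² + (-0.70)² + (-1.11)² + (0.30)² = 16.3062.
Posterior: Inv-Gamma(8.57 + 7/2, 9.35 + 16.3062/2) = Inv-Gamma(12.07, 17.50310).
Mode = β/(α+1) = 17.50310/13.07 = 1.3392.

1.3392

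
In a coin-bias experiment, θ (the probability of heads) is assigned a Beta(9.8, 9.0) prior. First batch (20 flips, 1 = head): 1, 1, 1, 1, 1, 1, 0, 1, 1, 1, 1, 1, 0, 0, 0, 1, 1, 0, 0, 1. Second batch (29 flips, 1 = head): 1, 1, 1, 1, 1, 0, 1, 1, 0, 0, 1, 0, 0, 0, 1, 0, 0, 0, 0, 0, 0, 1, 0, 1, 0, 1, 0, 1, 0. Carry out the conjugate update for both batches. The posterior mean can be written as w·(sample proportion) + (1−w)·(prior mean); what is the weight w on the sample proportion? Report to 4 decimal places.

The Beta prior is conjugate to a Binomial/Bernoulli likelihood; the update adds successes to α and failures to β.
Total number of flips: n = 20 + 29 = 49.
Posterior mean = (α₀+k)/(α₀+β₀+n) = [n/(α₀+β₀+n)]·(k/n) + [(α₀+β₀)/(α₀+β₀+n)]·α₀/(α₀+β₀), so only n and the prior enter the weight.
The weight on the data is w = n/(α₀+β₀+n) = 49/(9.8+9.0+49) = 49/67.8 = 0.7227.

0.7227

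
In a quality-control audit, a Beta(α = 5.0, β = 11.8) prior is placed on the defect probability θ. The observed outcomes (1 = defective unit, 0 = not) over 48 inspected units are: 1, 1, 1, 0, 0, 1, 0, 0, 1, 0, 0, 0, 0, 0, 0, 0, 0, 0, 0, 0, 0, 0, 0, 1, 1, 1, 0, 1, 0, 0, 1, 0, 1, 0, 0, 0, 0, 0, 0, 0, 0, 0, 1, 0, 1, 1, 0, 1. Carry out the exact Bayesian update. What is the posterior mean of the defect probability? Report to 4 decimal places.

0.3086

The Beta prior is conjugate to a Binomial/Bernoulli likelihood; the update adds successes to α and failures to β.
Posterior: Beta(α+k, β+n−k) = Beta(5.0+15, 11.8+33) = Beta(20.0, 44.8).
Posterior mean = α/(α+β) = 20.0/64.8 = 0.3086.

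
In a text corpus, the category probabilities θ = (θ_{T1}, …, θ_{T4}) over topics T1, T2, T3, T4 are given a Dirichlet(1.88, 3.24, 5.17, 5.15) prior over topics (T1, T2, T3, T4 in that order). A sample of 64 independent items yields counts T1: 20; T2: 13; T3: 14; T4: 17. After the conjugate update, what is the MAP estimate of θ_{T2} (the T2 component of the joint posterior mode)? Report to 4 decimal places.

0.2020

The Dirichlet prior is conjugate to the Multinomial likelihood: each posterior αⱼ = prior αⱼ + observed count nⱼ.
Posterior concentration: (21.88, 16.24, 19.17, 22.15), total = 79.44.
Joint mode component: (α_{T2}−1)/(Σα−K) = 15.24/75.44 = 0.2020.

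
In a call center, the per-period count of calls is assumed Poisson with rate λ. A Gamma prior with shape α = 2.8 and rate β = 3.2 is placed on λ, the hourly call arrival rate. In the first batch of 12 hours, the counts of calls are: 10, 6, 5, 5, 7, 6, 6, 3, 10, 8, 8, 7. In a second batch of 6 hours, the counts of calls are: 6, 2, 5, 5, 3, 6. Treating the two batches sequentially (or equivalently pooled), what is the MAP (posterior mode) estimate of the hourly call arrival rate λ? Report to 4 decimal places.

With a Gamma(shape α, rate β) prior, the Poisson likelihood is conjugate: the posterior is Gamma(α + ΣXᵢ, β + n).
Batch 1: sum of counts S = 81 over n = 12 hours.
After batch 1: Gamma(α+S, β+n) = Gamma(2.8+81, 3.2+12) = Gamma(83.8, 15.2).
Batch 2: sum of counts S = 27 over n = 6 hours.
After batch 2: Gamma(α+S, β+n) = Gamma(83.8+27, 15.2+6) = Gamma(110.8, 21.2).
Mode of Gamma(α,β) for α≥1 is (α−1)/β = 109.8/21.2 = 5.1792.

5.1792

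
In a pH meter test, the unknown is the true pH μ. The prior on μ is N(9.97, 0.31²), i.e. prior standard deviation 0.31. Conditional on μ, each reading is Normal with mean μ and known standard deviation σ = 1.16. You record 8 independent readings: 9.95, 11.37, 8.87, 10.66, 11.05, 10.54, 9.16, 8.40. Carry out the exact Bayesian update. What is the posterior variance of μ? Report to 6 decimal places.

For Normal data with known variance σ², a Normal(μ₀, σ₀²) prior on μ is conjugate. Posterior precision = 1/σ₀² + n/σ²; posterior mean is the precision-weighted average of μ₀ and x̄.
σ₀² = 0.31² = 0.0961, σ² = 1.16² = 1.3456; σ² + n·σ₀² = 1.3456 + 8·0.0961 = 2.1144.
Posterior precision = 1/σ₀² + n/σ² = 1/0.0961 + 8/1.3456 = (σ² + n·σ₀²)/(σ₀²σ²) = 2.1144/(0.0961·1.3456); posterior variance σₙ² = σ₀²σ²/(σ² + n·σ₀²) = 0.0961·1.3456/2.1144 = 0.061158.

0.061158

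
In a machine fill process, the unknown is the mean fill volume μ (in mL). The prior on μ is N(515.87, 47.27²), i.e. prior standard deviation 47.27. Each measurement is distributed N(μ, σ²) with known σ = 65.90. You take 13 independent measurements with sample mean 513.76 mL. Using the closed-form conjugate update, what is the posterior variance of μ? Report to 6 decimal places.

290.614005

For Normal data with known variance σ², a Normal(μ₀, σ₀²) prior on μ is conjugate. Posterior precision = 1/σ₀² + n/σ²; posterior mean is the precision-weighted average of μ₀ and x̄.
σ₀² = 47.27² = 2234.4529, σ² = 65.90² = 4342.81; σ² + n·σ₀² = 4342.81 + 13·2234.4529 = 33390.6977.
Posterior precision = 1/σ₀² + n/σ² = 1/2234.4529 + 13/4342.81 = (σ² + n·σ₀²)/(σ₀²σ²) = 33390.6977/(2234.4529·4342.81); posterior variance σₙ² = σ₀²σ²/(σ² + n·σ₀²) = 2234.4529·4342.81/33390.6977 = 290.614005.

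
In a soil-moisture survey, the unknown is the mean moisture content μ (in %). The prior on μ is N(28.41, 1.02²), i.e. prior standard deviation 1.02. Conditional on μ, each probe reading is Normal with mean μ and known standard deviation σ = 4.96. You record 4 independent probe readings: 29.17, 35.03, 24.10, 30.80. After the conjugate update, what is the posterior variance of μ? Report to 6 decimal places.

For Normal data with known variance σ², a Normal(μ₀, σ₀²) prior on μ is conjugate. Posterior precision = 1/σ₀² + n/σ²; posterior mean is the precision-weighted average of μ₀ and x̄.
σ₀² = 1.02² = 1.0404, σ² = 4.96² = 24.6016; σ² + n·σ₀² = 24.6016 + 4·1.0404 = 28.7632.
Posterior precision = 1/σ₀² + n/σ² = 1/1.0404 + 4/24.6016 = (σ² + n·σ₀²)/(σ₀²σ²) = 28.7632/(1.0404·24.6016); posterior variance σₙ² = σ₀²σ²/(σ² + n·σ₀²) = 1.0404·24.6016/28.7632 = 0.889870.

0.889870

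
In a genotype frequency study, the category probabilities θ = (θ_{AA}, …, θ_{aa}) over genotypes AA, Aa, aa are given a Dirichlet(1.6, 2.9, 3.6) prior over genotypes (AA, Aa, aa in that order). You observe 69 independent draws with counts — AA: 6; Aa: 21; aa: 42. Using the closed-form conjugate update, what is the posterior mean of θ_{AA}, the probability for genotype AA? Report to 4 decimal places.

The Dirichlet prior is conjugate to the Multinomial likelihood: each posterior αⱼ = prior αⱼ + observed count nⱼ.
Posterior concentration: (7.6, 23.9, 45.6), total = 77.1.
E[θ_{AA}|data] = α_{AA}/Σα = 7.6/77.1 = 0.0986.

0.0986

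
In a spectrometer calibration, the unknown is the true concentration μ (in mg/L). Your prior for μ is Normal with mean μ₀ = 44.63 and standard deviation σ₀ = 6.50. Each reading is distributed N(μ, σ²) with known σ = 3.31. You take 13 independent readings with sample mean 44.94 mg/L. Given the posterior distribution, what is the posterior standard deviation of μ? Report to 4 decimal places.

0.9090

For Normal data with known variance σ², a Normal(μ₀, σ₀²) prior on μ is conjugate. Posterior precision = 1/σ₀² + n/σ²; posterior mean is the precision-weighted average of μ₀ and x̄.
σ₀² = 6.50² = 42.25, σ² = 3.31² = 10.9561; σ² + n·σ₀² = 10.9561 + 13·42.25 = 560.2061.
Posterior precision = 1/σ₀² + n/σ² = 1/42.25 + 13/10.9561 = (σ² + n·σ₀²)/(σ₀²σ²) = 560.2061/(42.25·10.9561); posterior variance σₙ² = σ₀²σ²/(σ² + n·σ₀²) = 42.25·10.9561/560.2061 = 0.826295.
Posterior SD = √σₙ² = √(42.25·10.9561/560.2061) = 0.9090.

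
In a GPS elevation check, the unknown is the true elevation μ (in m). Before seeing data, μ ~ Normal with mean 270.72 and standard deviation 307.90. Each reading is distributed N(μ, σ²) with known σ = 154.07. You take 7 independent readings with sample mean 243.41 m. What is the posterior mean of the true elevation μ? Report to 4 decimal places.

For Normal data with known variance σ², a Normal(μ₀, σ₀²) prior on μ is conjugate. Posterior precision = 1/σ₀² + n/σ²; posterior mean is the precision-weighted average of μ₀ and x̄.
n·x̄ = 7·243.41 = 1703.87.
σ₀² = 307.90² = 94802.41, σ² = 154.07² = 23737.5649; σ² + n·σ₀² = 23737.5649 + 7·94802.41 = 687354.4349.
Posterior mean = (μ₀/σ₀² + n·x̄/σ²)/(1/σ₀² + n/σ²) = (σ²·μ₀ + σ₀²·n·x̄)/(σ² + n·σ₀²) = (23737.5649·270.72 + 94802.41·1703.87)/687354.4349 = 167957215.896428/687354.4349 = 244.3531.

244.3531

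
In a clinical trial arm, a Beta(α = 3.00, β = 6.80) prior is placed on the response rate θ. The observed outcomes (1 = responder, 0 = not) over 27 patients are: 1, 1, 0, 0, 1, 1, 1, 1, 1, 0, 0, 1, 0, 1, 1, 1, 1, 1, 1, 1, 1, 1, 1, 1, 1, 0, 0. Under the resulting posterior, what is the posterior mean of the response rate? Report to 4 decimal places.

0.6250

The Beta prior is conjugate to a Binomial/Bernoulli likelihood; the update adds successes to α and failures to β.
Posterior: Beta(α+k, β+n−k) = Beta(3.00+20, 6.80+7) = Beta(23.00, 13.80).
Posterior mean = α/(α+β) = 23.00/36.80 = 0.6250.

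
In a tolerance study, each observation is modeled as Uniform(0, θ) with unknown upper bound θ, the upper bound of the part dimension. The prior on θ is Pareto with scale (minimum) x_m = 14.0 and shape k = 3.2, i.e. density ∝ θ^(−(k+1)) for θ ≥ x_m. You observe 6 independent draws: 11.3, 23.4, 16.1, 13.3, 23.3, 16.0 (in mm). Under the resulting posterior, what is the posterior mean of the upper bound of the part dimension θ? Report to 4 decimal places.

26.2537

A Pareto(scale x_m, shape k) prior on the upper bound θ of Uniform(0, θ) is conjugate: posterior is Pareto(max(x_m, max xᵢ), k + n).
Sample maximum = 23.4; prior scale x_m = 14.0 → posterior scale = max = 23.4.
Posterior shape = 3.2 + 6 = 9.2.
E[θ|data] = k·x_m/(k−1) = 9.2·23.4/8.2 = 26.2537.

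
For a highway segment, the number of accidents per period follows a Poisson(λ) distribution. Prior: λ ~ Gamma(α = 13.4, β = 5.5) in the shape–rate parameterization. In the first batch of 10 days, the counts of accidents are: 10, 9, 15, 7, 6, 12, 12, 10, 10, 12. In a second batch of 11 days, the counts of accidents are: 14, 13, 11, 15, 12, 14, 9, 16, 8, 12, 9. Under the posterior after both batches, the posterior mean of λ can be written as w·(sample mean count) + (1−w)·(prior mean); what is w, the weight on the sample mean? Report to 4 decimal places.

0.7925

With a Gamma(shape α, rate β) prior, the Poisson likelihood is conjugate: the posterior is Gamma(α + ΣXᵢ, β + n).
Total number of days: n = 10 + 11 = 21.
Posterior mean = (α₀+S)/(β₀+n) = [n/(β₀+n)]·(S/n) + [β₀/(β₀+n)]·(α₀/β₀), so only n and β₀ enter the weight.
Weight on data w = n/(β₀+n) = 21/(5.5+21) = 21/26.5 = 0.7925.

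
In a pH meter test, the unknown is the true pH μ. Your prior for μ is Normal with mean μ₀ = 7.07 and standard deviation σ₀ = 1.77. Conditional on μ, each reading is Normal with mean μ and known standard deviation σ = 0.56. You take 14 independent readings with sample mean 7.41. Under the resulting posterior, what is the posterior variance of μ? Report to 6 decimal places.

0.022241

For Normal data with known variance σ², a Normal(μ₀, σ₀²) prior on μ is conjugate. Posterior precision = 1/σ₀² + n/σ²; posterior mean is the precision-weighted average of μ₀ and x̄.
σ₀² = 1.77² = 3.1329, σ² = 0.56² = 0.3136; σ² + n·σ₀² = 0.3136 + 14·3.1329 = 44.1742.
Posterior precision = 1/σ₀² + n/σ² = 1/3.1329 + 14/0.3136 = (σ² + n·σ₀²)/(σ₀²σ²) = 44.1742/(3.1329·0.3136); posterior variance σₙ² = σ₀²σ²/(σ² + n·σ₀²) = 3.1329·0.3136/44.1742 = 0.022241.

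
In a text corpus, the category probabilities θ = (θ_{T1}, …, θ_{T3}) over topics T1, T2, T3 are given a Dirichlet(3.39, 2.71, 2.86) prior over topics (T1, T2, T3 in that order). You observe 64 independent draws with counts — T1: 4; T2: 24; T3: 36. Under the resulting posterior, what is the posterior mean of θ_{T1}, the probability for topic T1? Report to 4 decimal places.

The Dirichlet prior is conjugate to the Multinomial likelihood: each posterior αⱼ = prior αⱼ + observed count nⱼ.
Posterior concentration: (7.39, 26.71, 38.86), total = 72.96.
E[θ_{T1}|data] = α_{T1}/Σα = 7.39/72.96 = 0.1013.

0.1013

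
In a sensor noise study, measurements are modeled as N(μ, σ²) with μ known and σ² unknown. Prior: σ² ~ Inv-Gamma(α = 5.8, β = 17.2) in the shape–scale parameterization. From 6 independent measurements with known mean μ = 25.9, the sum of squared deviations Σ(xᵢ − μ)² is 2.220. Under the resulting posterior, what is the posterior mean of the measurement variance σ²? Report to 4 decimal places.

With known mean μ and an Inverse-Gamma(α, β) prior on σ², the Normal likelihood is conjugate: posterior is Inv-Gamma(α + n/2, β + Σ(xᵢ−μ)²/2).
Posterior: Inv-Gamma(5.8 + 6/2, 17.2 + 2.220/2) = Inv-Gamma(8.80, 18.3100).
E[σ²|data] = β/(α−1) = 18.3100/7.80 = 2.3474.

2.3474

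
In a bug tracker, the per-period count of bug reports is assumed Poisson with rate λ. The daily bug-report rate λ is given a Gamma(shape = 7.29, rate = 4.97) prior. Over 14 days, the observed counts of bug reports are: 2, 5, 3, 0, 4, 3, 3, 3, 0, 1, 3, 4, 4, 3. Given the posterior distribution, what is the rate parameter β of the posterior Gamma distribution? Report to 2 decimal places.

18.97

With a Gamma(shape α, rate β) prior, the Poisson likelihood is conjugate: the posterior is Gamma(α + ΣXᵢ, β + n).
Sum of counts S = 38 over n = 14 days.
Posterior: Gamma(α+S, β+n) = Gamma(7.29+38, 4.97+14) = Gamma(45.29, 18.97).
Posterior β = 18.97.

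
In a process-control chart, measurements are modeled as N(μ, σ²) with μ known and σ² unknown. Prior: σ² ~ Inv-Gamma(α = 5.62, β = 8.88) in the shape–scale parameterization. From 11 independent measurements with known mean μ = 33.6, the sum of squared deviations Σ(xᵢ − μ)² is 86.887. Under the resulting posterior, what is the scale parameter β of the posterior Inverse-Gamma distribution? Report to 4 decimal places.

52.3235

With known mean μ and an Inverse-Gamma(α, β) prior on σ², the Normal likelihood is conjugate: posterior is Inv-Gamma(α + n/2, β + Σ(xᵢ−μ)²/2).
Posterior: Inv-Gamma(5.62 + 11/2, 8.88 + 86.887/2) = Inv-Gamma(11.12, 52.3235).
Posterior β = 52.3235.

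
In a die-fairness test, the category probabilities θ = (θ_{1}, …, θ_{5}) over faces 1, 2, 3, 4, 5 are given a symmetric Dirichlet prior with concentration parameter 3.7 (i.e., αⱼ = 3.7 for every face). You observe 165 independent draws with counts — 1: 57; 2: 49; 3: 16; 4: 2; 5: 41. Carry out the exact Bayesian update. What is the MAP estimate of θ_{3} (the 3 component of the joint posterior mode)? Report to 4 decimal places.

The Dirichlet prior is conjugate to the Multinomial likelihood: each posterior αⱼ = prior αⱼ + observed count nⱼ.
Posterior concentration: (60.7, 52.7, 19.7, 5.7, 44.7), total = 183.5.
Joint mode component: (α_{3}−1)/(Σα−K) = 18.7/178.5 = 0.1048.

0.1048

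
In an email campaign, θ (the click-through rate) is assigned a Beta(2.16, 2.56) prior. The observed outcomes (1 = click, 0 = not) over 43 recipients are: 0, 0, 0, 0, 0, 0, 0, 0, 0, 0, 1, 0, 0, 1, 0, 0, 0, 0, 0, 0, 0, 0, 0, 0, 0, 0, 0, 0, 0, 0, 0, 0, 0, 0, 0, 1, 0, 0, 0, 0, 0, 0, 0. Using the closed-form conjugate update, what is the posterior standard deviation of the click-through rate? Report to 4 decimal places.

The Beta prior is conjugate to a Binomial/Bernoulli likelihood; the update adds successes to α and failures to β.
Posterior: Beta(α+k, β+n−k) = Beta(2.16+3, 2.56+40) = Beta(5.16, 42.56).
Var = αβ/((α+β)²(α+β+1)) = 5.16·42.56/(47.72²·48.72) = 0.00197944; SD = √0.00197944 = 0.0445.

0.0445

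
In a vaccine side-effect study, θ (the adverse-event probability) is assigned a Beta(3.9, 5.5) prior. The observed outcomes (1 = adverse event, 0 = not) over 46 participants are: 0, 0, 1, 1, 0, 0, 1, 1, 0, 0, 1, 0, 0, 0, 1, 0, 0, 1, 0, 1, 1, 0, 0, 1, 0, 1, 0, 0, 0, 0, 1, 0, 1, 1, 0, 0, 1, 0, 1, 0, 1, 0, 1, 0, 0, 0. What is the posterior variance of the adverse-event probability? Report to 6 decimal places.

The Beta prior is conjugate to a Binomial/Bernoulli likelihood; the update adds successes to α and failures to β.
Posterior: Beta(α+k, β+n−k) = Beta(3.9+18, 5.5+28) = Beta(21.9, 33.5).
Var = αβ/((α+β)²(α+β+1)) = 21.9·33.5/(55.4²·56.4) = 0.004238.

0.004238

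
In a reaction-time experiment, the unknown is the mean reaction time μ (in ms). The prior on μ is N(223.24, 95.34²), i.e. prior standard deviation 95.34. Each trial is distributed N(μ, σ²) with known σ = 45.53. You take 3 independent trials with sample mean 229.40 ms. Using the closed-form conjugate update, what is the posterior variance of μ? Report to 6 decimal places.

For Normal data with known variance σ², a Normal(μ₀, σ₀²) prior on μ is conjugate. Posterior precision = 1/σ₀² + n/σ²; posterior mean is the precision-weighted average of μ₀ and x̄.
σ₀² = 95.34² = 9089.7156, σ² = 45.53² = 2072.9809; σ² + n·σ₀² = 2072.9809 + 3·9089.7156 = 29342.1277.
Posterior precision = 1/σ₀² + n/σ² = 1/9089.7156 + 3/2072.9809 = (σ² + n·σ₀²)/(σ₀²σ²) = 29342.1277/(9089.7156·2072.9809); posterior variance σₙ² = σ₀²σ²/(σ² + n·σ₀²) = 9089.7156·2072.9809/29342.1277 = 642.175885.

642.175885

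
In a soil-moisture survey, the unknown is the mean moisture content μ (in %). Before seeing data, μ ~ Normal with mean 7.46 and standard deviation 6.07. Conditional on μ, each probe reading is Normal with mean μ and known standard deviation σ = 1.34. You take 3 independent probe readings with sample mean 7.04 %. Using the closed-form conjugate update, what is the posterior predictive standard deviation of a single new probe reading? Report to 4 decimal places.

For Normal data with known variance σ², a Normal(μ₀, σ₀²) prior on μ is conjugate. Posterior precision = 1/σ₀² + n/σ²; posterior mean is the precision-weighted average of μ₀ and x̄.
σ₀² = 6.07² = 36.8449, σ² = 1.34² = 1.7956; σ² + n·σ₀² = 1.7956 + 3·36.8449 = 112.3303.
Posterior precision = 1/σ₀² + n/σ² = 1/36.8449 + 3/1.7956 = (σ² + n·σ₀²)/(σ₀²σ²) = 112.3303/(36.8449·1.7956); posterior variance σₙ² = σ₀²σ²/(σ² + n·σ₀²) = 36.8449·1.7956/112.3303 = 0.588966.
Predictive variance for one new observation = σₙ² + σ² = 36.8449·1.7956/112.3303 + 1.7956 = σ²·(σ₀² + 112.3303)/112.3303 = 1.7956·149.1752/112.3303 = 2.384566; SD = √(1.7956·149.1752/112.3303) = 1.5442.

1.5442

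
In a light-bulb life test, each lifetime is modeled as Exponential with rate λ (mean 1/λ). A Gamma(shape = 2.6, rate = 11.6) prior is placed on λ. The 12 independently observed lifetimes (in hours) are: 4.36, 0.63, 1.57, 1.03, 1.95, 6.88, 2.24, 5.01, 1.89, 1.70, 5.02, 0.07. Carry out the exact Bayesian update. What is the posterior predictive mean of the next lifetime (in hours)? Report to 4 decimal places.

With a Gamma(shape α, rate β) prior on the exponential rate λ, the posterior after n observations with total T = Σxᵢ is Gamma(α+n, β+T).
Sum of observations T = 32.35 hours; n = 12.
Posterior: Gamma(2.6+12, 11.6+32.35) = Gamma(14.6, 43.95).
The predictive distribution for the next observation is Lomax; its mean is β/(α−1) = 43.95/13.6 = 3.2316.

3.2316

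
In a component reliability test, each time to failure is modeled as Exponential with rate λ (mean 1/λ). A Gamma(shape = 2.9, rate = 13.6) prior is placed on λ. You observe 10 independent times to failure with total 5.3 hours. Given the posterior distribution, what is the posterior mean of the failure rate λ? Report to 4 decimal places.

With a Gamma(shape α, rate β) prior on the exponential rate λ, the posterior after n observations with total T = Σxᵢ is Gamma(α+n, β+T).
Posterior: Gamma(2.9+10, 13.6+5.3) = Gamma(12.9, 18.9).
Posterior mean of λ = α/β = 12.9/18.9 = 0.6825.

0.6825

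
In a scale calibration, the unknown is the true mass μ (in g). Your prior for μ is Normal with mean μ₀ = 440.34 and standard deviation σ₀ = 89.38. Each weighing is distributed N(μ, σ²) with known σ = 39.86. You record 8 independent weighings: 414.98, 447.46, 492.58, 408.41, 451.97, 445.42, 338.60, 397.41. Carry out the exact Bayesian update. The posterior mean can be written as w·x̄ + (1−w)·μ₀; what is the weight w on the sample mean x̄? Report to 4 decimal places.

For Normal data with known variance σ², a Normal(μ₀, σ₀²) prior on μ is conjugate. Posterior precision = 1/σ₀² + n/σ²; posterior mean is the precision-weighted average of μ₀ and x̄.
σ₀² = 89.38² = 7988.7844, σ² = 39.86² = 1588.8196. Prior precision 1/σ₀² = 1/7988.7844; data precision n/σ² = 8/1588.8196.
w = (n/σ²)/(1/σ₀² + n/σ²) = n·σ₀²/(σ² + n·σ₀²) = 8·7988.7844/(1588.8196 + 8·7988.7844) = 63910.2752/65499.0948 = 0.9757.

0.9757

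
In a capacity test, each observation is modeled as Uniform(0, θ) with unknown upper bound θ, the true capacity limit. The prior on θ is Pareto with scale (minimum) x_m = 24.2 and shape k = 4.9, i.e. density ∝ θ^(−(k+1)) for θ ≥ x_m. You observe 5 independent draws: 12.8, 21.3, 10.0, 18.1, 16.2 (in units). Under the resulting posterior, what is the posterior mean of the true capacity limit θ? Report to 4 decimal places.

26.9191

A Pareto(scale x_m, shape k) prior on the upper bound θ of Uniform(0, θ) is conjugate: posterior is Pareto(max(x_m, max xᵢ), k + n).
Sample maximum = 21.3; prior scale x_m = 24.2 → posterior scale = max = 24.2.
Posterior shape = 4.9 + 5 = 9.9.
E[θ|data] = k·x_m/(k−1) = 9.9·24.2/8.9 = 26.9191.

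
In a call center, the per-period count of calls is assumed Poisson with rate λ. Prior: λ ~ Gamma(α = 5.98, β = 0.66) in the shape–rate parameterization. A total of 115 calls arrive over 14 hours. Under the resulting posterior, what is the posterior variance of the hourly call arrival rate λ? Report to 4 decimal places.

0.5629

With a Gamma(shape α, rate β) prior, the Poisson likelihood is conjugate: the posterior is Gamma(α + ΣXᵢ, β + n).
Posterior: Gamma(α+S, β+n) = Gamma(5.98+115, 0.66+14) = Gamma(120.98, 14.66).
Var = α/β² = 120.98/14.66² = 0.5629.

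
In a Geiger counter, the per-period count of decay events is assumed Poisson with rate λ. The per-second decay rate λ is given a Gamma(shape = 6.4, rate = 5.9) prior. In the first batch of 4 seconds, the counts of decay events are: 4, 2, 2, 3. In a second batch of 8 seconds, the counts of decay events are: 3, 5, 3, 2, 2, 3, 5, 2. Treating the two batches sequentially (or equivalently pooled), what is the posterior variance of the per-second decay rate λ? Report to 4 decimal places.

0.1323

With a Gamma(shape α, rate β) prior, the Poisson likelihood is conjugate: the posterior is Gamma(α + ΣXᵢ, β + n).
Batch 1: sum of counts S = 11 over n = 4 seconds.
After batch 1: Gamma(α+S, β+n) = Gamma(6.4+11, 5.9+4) = Gamma(17.4, 9.9).
Batch 2: sum of counts S = 25 over n = 8 seconds.
After batch 2: Gamma(α+S, β+n) = Gamma(17.4+25, 9.9+8) = Gamma(42.4, 17.9).
Var = α/β² = 42.4/17.9² = 0.1323.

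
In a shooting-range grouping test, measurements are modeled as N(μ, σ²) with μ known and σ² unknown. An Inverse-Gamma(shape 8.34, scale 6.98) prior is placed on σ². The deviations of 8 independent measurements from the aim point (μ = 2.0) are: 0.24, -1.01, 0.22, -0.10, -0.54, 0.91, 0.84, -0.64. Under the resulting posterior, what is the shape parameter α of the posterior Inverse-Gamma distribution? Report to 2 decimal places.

12.34

With known mean μ and an Inverse-Gamma(α, β) prior on σ², the Normal likelihood is conjugate: posterior is Inv-Gamma(α + n/2, β + Σ(xᵢ−μ)²/2).
Σ(xᵢ−μ)² = (0.24)² + (-1.01)² + (0.22)² + (-0.10)² + (-0.54)² + (0.91)² + (0.84)² + (-0.64)² = 3.3710.
Posterior: Inv-Gamma(8.34 + 8/2, 6.98 + 3.3710/2) = Inv-Gamma(12.34, 8.66550).
Posterior α = 12.34.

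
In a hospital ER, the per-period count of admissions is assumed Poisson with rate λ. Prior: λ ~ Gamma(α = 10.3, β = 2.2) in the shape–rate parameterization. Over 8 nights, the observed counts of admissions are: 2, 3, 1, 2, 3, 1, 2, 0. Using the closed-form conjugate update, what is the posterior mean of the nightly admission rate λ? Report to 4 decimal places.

2.3824

With a Gamma(shape α, rate β) prior, the Poisson likelihood is conjugate: the posterior is Gamma(α + ΣXᵢ, β + n).
Sum of counts S = 14 over n = 8 nights.
Posterior: Gamma(α+S, β+n) = Gamma(10.3+14, 2.2+8) = Gamma(24.3, 10.2).
Posterior mean = α/β = 24.3/10.2 = 2.3824.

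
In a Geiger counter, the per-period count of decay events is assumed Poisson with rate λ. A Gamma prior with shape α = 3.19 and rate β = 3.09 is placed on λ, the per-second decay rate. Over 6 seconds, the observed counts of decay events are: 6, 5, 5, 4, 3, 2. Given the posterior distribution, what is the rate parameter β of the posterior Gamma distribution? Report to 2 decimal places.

9.09

With a Gamma(shape α, rate β) prior, the Poisson likelihood is conjugate: the posterior is Gamma(α + ΣXᵢ, β + n).
Sum of counts S = 25 over n = 6 seconds.
Posterior: Gamma(α+S, β+n) = Gamma(3.19+25, 3.09+6) = Gamma(28.19, 9.09).
Posterior β = 9.09.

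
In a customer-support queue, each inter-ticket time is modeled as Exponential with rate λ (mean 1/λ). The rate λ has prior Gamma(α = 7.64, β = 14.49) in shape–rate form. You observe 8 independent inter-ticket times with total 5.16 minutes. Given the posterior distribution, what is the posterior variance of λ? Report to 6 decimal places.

0.040505

With a Gamma(shape α, rate β) prior on the exponential rate λ, the posterior after n observations with total T = Σxᵢ is Gamma(α+n, β+T).
Posterior: Gamma(7.64+8, 14.49+5.16) = Gamma(15.64, 19.65).
Var = α/β² = 0.040505.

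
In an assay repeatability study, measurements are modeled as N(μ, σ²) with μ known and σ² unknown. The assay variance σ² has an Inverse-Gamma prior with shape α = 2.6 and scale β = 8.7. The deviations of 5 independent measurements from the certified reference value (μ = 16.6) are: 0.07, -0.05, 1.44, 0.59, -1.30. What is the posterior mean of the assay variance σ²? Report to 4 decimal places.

With known mean μ and an Inverse-Gamma(α, β) prior on σ², the Normal likelihood is conjugate: posterior is Inv-Gamma(α + n/2, β + Σ(xᵢ−μ)²/2).
Σ(xᵢ−μ)² = (0.07)² + (-0.05)² + (1.44)² + (0.59)² + (-1.30)² = 4.1191.
Posterior: Inv-Gamma(2.6 + 5/2, 8.7 + 4.1191/2) = Inv-Gamma(5.10, 10.75955).
E[σ²|data] = β/(α−1) = 10.75955/4.10 = 2.6243.

2.6243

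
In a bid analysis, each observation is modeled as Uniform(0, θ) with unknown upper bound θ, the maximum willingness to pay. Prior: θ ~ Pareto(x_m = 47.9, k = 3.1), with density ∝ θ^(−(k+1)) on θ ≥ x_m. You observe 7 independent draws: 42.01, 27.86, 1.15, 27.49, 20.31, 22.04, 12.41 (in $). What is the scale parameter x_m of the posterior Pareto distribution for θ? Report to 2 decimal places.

47.90

A Pareto(scale x_m, shape k) prior on the upper bound θ of Uniform(0, θ) is conjugate: posterior is Pareto(max(x_m, max xᵢ), k + n).
Sample maximum = 42.01; prior scale x_m = 47.9 → posterior scale = max = 47.90.
Posterior shape = 3.1 + 7 = 10.1.
Posterior scale x_m = 47.90.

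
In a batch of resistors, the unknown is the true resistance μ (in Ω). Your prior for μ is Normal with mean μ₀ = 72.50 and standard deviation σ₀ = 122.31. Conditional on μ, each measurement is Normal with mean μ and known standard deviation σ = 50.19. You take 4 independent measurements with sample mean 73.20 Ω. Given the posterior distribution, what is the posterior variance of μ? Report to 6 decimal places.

604.319046

For Normal data with known variance σ², a Normal(μ₀, σ₀²) prior on μ is conjugate. Posterior precision = 1/σ₀² + n/σ²; posterior mean is the precision-weighted average of μ₀ and x̄.
σ₀² = 122.31² = 14959.7361, σ² = 50.19² = 2519.0361; σ² + n·σ₀² = 2519.0361 + 4·14959.7361 = 62357.9805.
Posterior precision = 1/σ₀² + n/σ² = 1/14959.7361 + 4/2519.0361 = (σ² + n·σ₀²)/(σ₀²σ²) = 62357.9805/(14959.7361·2519.0361); posterior variance σₙ² = σ₀²σ²/(σ² + n·σ₀²) = 14959.7361·2519.0361/62357.9805 = 604.319046.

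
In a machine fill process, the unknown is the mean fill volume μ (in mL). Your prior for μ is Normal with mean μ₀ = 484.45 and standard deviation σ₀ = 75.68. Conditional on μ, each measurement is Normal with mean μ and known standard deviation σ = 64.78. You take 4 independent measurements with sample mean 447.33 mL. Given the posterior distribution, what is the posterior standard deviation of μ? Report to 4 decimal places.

29.7774

For Normal data with known variance σ², a Normal(μ₀, σ₀²) prior on μ is conjugate. Posterior precision = 1/σ₀² + n/σ²; posterior mean is the precision-weighted average of μ₀ and x̄.
σ₀² = 75.68² = 5727.4624, σ² = 64.78² = 4196.4484; σ² + n·σ₀² = 4196.4484 + 4·5727.4624 = 27106.298.
Posterior precision = 1/σ₀² + n/σ² = 1/5727.4624 + 4/4196.4484 = (σ² + n·σ₀²)/(σ₀²σ²) = 27106.298/(5727.4624·4196.4484); posterior variance σₙ² = σ₀²σ²/(σ² + n·σ₀²) = 5727.4624·4196.4484/27106.298 = 886.694318.
Posterior SD = √σₙ² = √(5727.4624·4196.4484/27106.298) = 29.7774.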